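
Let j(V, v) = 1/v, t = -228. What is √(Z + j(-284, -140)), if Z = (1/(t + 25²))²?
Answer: I*√5511415/27790 ≈ 0.084478*I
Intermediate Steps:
Z = 1/157609 (Z = (1/(-228 + 25²))² = (1/(-228 + 625))² = (1/397)² = 1/157609 ≈ 6.3448e-6)
√(Z + j(-284, -140)) = √(1/157609 + 1/(-140)) = √(1/157609 - 1/140) = √(-157469/22065260) = I*√5511415/27790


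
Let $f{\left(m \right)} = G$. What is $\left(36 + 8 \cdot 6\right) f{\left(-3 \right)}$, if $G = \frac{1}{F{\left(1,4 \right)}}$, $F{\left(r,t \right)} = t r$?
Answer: $21$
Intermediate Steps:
$F{\left(r,t \right)} = r t$
$G = \frac{1}{4}$ ($G = \frac{1}{1 \cdot 4} = \frac{1}{4} \approx 0.25$)
$f{\left(m \right)} = \frac{1}{4}$
$\left(36 + 8 \cdot 6\right) f{\left(-3 \right)} = \left(36 + 8 \cdot 6\right) \frac{1}{4} = \left(36 + 48\right) \frac{1}{4} = 84 \cdot \frac{1}{4} = 21$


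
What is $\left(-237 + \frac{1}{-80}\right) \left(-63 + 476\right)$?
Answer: $- \frac{7830893}{80} \approx -97886.0$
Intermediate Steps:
$\left(-237 + \frac{1}{-80}\right) \left(-63 + 476\right) = \left(-237 - \frac{1}{80}\right) 413 = \left(- \frac{18961}{80}\right) 413 = - \frac{7830893}{80}$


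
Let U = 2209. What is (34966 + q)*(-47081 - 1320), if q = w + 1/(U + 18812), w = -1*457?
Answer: -35110748009690/21021 ≈ -1.6703e+9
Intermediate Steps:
w = -457
q = -9606596/21021 (q = -457 + 1/(2209 + 18812) = -457 + 1/21021 = -9606596/21021 ≈ -457.00)
(34966 + q)*(-47081 - 1320) = (34966 - 9606596/21021)*(-47081 - 1320) = (725413690/21021)*(-48401) = -35110748009690/21021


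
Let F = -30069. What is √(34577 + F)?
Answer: 14*√23 ≈ 67.142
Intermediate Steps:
√(34577 + F) = √(34577 - 30069) = √4508 = 14*√23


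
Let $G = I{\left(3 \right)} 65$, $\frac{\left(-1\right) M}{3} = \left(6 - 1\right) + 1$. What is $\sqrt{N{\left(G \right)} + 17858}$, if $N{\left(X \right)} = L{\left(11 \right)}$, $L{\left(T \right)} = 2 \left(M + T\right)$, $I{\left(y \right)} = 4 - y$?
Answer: $2 \sqrt{4461} \approx 133.58$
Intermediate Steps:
$M = -18$ ($M = - 3 \left(\left(6 - 1\right) + 1\right) = - 3 \left(5 + 1\right) = \left(-3\right) 6 = -18$)
$L{\left(T \right)} = -36 + 2 T$ ($L{\left(T \right)} = 2 \left(-18 + T\right) = -36 + 2 T$)
$G = 65$ ($G = \left(4 - 3\right) 65 = 1 \cdot 65 = 65$)
$N{\left(X \right)} = -14$ ($N{\left(X \right)} = -36 + 2 \cdot 11 = -36 + 22 = -14$)
$\sqrt{N{\left(G \right)} + 17858} = \sqrt{-14 + 17858} = \sqrt{17844} = 2 \sqrt{4461}$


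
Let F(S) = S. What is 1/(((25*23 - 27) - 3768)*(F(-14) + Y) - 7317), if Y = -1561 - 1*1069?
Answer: 1/8506363 ≈ 1.1756e-7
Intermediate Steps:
Y = -2630 (Y = -1561 - 1069 = -2630)
1/(((25*23 - 27) - 3768)*(F(-14) + Y) - 7317) = 1/(((25*23 - 27) - 3768)*(-14 - 2630) - 7317) = 1/(((575 - 27) - 3768)*(-2644) - 7317) = 1/((548 - 3768)*(-2644) - 7317) = 1/(-3220*(-2644) - 7317) = 1/(8513680 - 7317) = 1/8506363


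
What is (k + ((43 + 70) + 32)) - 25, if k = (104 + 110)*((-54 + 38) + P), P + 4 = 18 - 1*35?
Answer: -7798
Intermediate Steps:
P = -21 (P = -4 + (18 - 1*35) = -4 + (18 - 35) = -4 - 17 = -21)
k = -7918 (k = (104 + 110)*((-54 + 38) - 21) = 214*(-16 - 21) = 214*(-37) = -7918)
(k + ((43 + 70) + 32)) - 25 = (-7918 + ((43 + 70) + 32)) - 25 = (-7918 + (113 + 32)) - 25 = (-7918 + 145) - 25 = -7773 - 25 = -7798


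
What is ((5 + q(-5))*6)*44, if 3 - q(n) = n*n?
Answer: -4488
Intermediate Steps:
q(n) = 3 - n² (q(n) = 3 - n*n = 3 - n²)
((5 + q(-5))*6)*44 = ((5 + (3 - 1*(-5)²))*6)*44 = ((5 + (3 - 1*25))*6)*44 = ((5 + (3 - 25))*6)*44 = ((5 - 22)*6)*44 = -17*6*44 = -102*44 = -4488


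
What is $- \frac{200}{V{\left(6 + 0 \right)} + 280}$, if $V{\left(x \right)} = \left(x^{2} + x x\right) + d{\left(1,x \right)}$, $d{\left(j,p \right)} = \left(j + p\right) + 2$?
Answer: $- \frac{200}{361} \approx -0.55402$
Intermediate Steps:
$d{\left(j,p \right)} = 2 + j + p$
$V{\left(x \right)} = 3 + x + 2 x^{2}$ ($V{\left(x \right)} = \left(x^{2} + x x\right) + \left(2 + 1 + x\right) = \left(x^{2} + x^{2}\right) + \left(3 + x\right) = 2 x^{2} + \left(3 + x\right) = 3 + x + 2 x^{2}$)
$- \frac{200}{V{\left(6 + 0 \right)} + 280} = - \frac{200}{\left(3 + \left(6 + 0\right) + 2 \left(6 + 0\right)^{2}\right) + 280} = - \frac{200}{\left(3 + 6 + 2 \cdot 6^{2}\right) + 280} = - \frac{200}{\left(3 + 6 + 2 \cdot 36\right) + 280} = - \frac{200}{\left(3 + 6 + 72\right) + 280} = - \frac{200}{81 + 280} = - \frac{200}{361}$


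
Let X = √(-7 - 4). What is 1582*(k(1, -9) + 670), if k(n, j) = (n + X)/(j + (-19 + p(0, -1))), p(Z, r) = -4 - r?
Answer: 32856558/31 - 1582*I*√11/31 ≈ 1.0599e+6 - 169.25*I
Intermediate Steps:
X = I*√11 (X = √(-11) = I*√11 ≈ 3.3166*I)
k(n, j) = (n + I*√11)/(-22 + j) (k(n, j) = (n + I*√11)/(j + (-19 + (-4 - 1*(-1)))) = (n + I*√11)/(j + (-19 + (-4 + 1))) = (n + I*√11)/(j + (-19 - 3)) = (n + I*√11)/(j - 22) = (n + I*√11)/(-22 + j))
1582*(k(1, -9) + 670) = 1582*((1 + I*√11)/(-22 - 9) + 670) = 1582*((1 + I*√11)/(-31) + 670) = 1582*(-(1 + I*√11)/31 + 670) = 1582*((-1/31 - I*√11/31) + 670) = 1582*(20769/31 - I*√11/31) = 32856558/31 - 1582*I*√11/31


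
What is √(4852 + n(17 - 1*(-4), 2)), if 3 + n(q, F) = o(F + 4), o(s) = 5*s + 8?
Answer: 3*√543 ≈ 69.907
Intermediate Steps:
o(s) = 8 + 5*s
n(q, F) = 25 + 5*F (n(q, F) = -3 + (8 + 5*(F + 4)) = -3 + (8 + 5*(4 + F)) = -3 + (8 + (20 + 5*F)) = -3 + (28 + 5*F) = 25 + 5*F)
√(4852 + n(17 - 1*(-4), 2)) = √(4852 + (25 + 5*2)) = √(4852 + (25 + 10)) = √(4852 + 35) = √4887 = 3*√543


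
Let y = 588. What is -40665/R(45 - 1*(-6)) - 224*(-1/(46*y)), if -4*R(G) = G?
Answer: 26188328/8211 ≈ 3189.4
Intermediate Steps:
R(G) = -G/4
-40665/R(45 - 1*(-6)) - 224*(-1/(46*y)) = -40665*(-4/(45 - 1*(-6))) - 224/(588*(-46)) = -40665*(-4/(45 + 6)) - 224/(-27048) = -40665/((-¼*51)) - 224*(-1/27048) = -40665/(-51/4) + 4/483 = -40665*(-4/51) + 4/483 = 54220/17 + 4/483 = 26188328/8211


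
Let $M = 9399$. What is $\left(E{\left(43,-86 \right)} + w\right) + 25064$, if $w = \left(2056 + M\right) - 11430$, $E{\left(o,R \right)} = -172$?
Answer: $24917$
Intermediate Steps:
$w = 25$ ($w = \left(2056 + 9399\right) - 11430 = 11455 - 11430 = 25$)
$\left(E{\left(43,-86 \right)} + w\right) + 25064 = \left(-172 + 25\right) + 25064 = -147 + 25064 = 24917$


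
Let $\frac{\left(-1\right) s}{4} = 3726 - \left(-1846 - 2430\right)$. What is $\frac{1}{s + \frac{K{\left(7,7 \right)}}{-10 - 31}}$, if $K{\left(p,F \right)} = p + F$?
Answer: $- \frac{41}{1312342} \approx -3.1242 \cdot 10^{-5}$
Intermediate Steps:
$K{\left(p,F \right)} = F + p$
$s = -32008$ ($s = - 4 \left(3726 - \left(-1846 - 2430\right)\right) = - 4 \left(3726 - -4276\right) = - 4 \left(3726 + 4276\right) = \left(-4\right) 8002 = -32008$)
$\frac{1}{s + \frac{K{\left(7,7 \right)}}{-10 - 31}} = \frac{1}{-32008 + \frac{7 + 7}{-10 - 31}} = \frac{1}{-32008 + \frac{14}{-41}} = \frac{1}{-32008 + 14 \left(- \frac{1}{41}\right)} = \frac{1}{-32008 - \frac{14}{41}} = \frac{1}{- \frac{1312342}{41}} = - \frac{41}{1312342}$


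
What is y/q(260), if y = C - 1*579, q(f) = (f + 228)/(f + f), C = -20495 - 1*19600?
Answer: -2643810/61 ≈ -43341.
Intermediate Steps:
C = -40095 (C = -20495 - 19600 = -40095)
q(f) = (228 + f)/(2*f) (q(f) = (228 + f)/((2*f)) = (228 + f)*(1/(2*f)) = (228 + f)/(2*f))
y = -40674 (y = -40095 - 1*579 = -40095 - 579 = -40674)
y/q(260) = -40674*520/(228 + 260) = -40674/((1/2)*(1/260)*488) = -40674/61/65 = -40674*65/61 = -2643810/61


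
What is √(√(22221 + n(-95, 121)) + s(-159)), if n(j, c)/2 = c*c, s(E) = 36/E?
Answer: √(-636 + 2809*√51503)/53 ≈ 15.057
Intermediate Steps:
n(j, c) = 2*c² (n(j, c) = 2*(c*c) = 2*c²)
√(√(22221 + n(-95, 121)) + s(-159)) = √(√(22221 + 2*121²) + 36/(-159)) = √(√(22221 + 2*14641) + 36*(-1/159)) = √(√(22221 + 29282) - 12/53) = √(√51503 - 12/53) = √(-12/53 + √51503)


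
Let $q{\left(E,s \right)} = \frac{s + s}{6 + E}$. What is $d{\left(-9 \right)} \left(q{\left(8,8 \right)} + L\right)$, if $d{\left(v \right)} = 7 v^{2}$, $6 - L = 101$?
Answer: $-53217$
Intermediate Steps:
$L = -95$ ($L = 6 - 101 = -95$)
$q{\left(E,s \right)} = \frac{2 s}{6 + E}$
$d{\left(-9 \right)} \left(q{\left(8,8 \right)} + L\right) = 7 \left(-9\right)^{2} \left(2 \cdot 8 \frac{1}{6 + 8} - 95\right) = 7 \cdot 81 \left(2 \cdot 8 \cdot \frac{1}{14} - 95\right) = 567 \left(2 \cdot 8 \cdot \frac{1}{14} - 95\right) = 567 \left(\frac{8}{7} - 95\right) = 567 \left(- \frac{657}{7}\right) = -53217$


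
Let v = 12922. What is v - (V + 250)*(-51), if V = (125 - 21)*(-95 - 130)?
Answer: -1167728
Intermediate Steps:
V = -23400 (V = 104*(-225) = -23400)
v - (V + 250)*(-51) = 12922 - (-23400 + 250)*(-51) = 12922 - (-23150)*(-51) = 12922 - 1*1180650 = 12922 - 1180650 = -1167728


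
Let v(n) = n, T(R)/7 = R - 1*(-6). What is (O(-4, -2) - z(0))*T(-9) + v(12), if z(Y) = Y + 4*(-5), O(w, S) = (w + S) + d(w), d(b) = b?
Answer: -198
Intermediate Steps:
T(R) = 42 + 7*R (T(R) = 7*(R - 1*(-6)) = 7*(R + 6) = 7*(6 + R) = 42 + 7*R)
O(w, S) = S + 2*w (O(w, S) = (w + S) + w = (S + w) + w = S + 2*w)
z(Y) = -20 + Y (z(Y) = Y - 20 = -20 + Y)
(O(-4, -2) - z(0))*T(-9) + v(12) = ((-2 + 2*(-4)) - (-20 + 0))*(42 + 7*(-9)) + 12 = ((-2 - 8) - 1*(-20))*(42 - 63) + 12 = (-10 + 20)*(-21) + 12 = 10*(-21) + 12 = -210 + 12 = -198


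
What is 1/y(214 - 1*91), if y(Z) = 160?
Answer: 1/160 ≈ 0.0062500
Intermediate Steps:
1/y(214 - 1*91) = 1/160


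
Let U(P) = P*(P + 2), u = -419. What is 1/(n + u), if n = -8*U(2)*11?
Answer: -1/1123 ≈ -0.00089047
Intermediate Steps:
U(P) = P*(2 + P)
n = -704 (n = -16*(2 + 2)*11 = -16*4*11 = -8*8*11 = -64*11 = -704)
1/(n + u) = 1/(-704 - 419) = 1/(-1123) = -1/1123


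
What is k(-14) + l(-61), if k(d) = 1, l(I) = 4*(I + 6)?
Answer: -219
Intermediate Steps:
l(I) = 24 + 4*I (l(I) = 4*(6 + I) = 24 + 4*I)
k(-14) + l(-61) = 1 + (24 + 4*(-61)) = 1 + (24 - 244) = 1 - 220 = -219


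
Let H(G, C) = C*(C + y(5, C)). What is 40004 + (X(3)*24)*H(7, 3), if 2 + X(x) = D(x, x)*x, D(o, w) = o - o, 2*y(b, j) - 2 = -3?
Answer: 39644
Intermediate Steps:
y(b, j) = -1/2 (y(b, j) = 1 + (1/2)*(-3) = 1 - 3/2 = -1/2)
D(o, w) = 0
X(x) = -2 (X(x) = -2 + 0*x = -2 + 0 = -2)
H(G, C) = C*(-1/2 + C) (H(G, C) = C*(C - 1/2) = C*(-1/2 + C))
40004 + (X(3)*24)*H(7, 3) = 40004 + (-2*24)*(3*(-1/2 + 3)) = 40004 - 144*5/2 = 40004 - 48*15/2 = 40004 - 360 = 39644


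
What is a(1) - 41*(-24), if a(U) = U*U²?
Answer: 985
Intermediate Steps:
a(U) = U³
a(1) - 41*(-24) = 1³ - 41*(-24) = 1 + 984 = 985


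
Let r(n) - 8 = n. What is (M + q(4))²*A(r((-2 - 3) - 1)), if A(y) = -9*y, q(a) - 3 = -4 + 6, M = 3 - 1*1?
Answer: -882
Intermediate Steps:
M = 2 (M = 3 - 1 = 2)
r(n) = 8 + n
q(a) = 5 (q(a) = 3 + (-4 + 6) = 3 + 2 = 5)
(M + q(4))²*A(r((-2 - 3) - 1)) = (2 + 5)²*(-9*(8 + ((-2 - 3) - 1))) = 7²*(-9*(8 + (-5 - 1))) = 49*(-9*(8 - 6)) = 49*(-9*2) = 49*(-18) = -882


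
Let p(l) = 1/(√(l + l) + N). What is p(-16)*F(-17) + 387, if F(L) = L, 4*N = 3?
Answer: 201423/521 + 1088*I*√2/521 ≈ 386.61 + 2.9533*I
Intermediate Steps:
N = ¾ (N = (¼)*3 = ¾ ≈ 0.75000)
p(l) = 1/(¾ + √2*√l) (p(l) = 1/(√(l + l) + ¾) = 1/(√(2*l) + ¾) = 1/(√2*√l + ¾) = 1/(¾ + √2*√l))
p(-16)*F(-17) + 387 = (4/(3 + 4*√2*√(-16)))*(-17) + 387 = (4/(3 + 4*√2*(4*I)))*(-17) + 387 = (4/(3 + 16*I*√2))*(-17) + 387 = -68/(3 + 16*I*√2) + 387 = 387 - 68/(3 + 16*I*√2)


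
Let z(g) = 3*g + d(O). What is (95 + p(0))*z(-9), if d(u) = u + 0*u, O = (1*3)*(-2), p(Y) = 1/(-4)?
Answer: -12507/4 ≈ -3126.8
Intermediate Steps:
p(Y) = -¼
O = -6 (O = 3*(-2) = -6)
d(u) = u (d(u) = u + 0 = u)
z(g) = -6 + 3*g (z(g) = 3*g - 6 = -6 + 3*g)
(95 + p(0))*z(-9) = (95 - ¼)*(-6 + 3*(-9)) = 379*(-6 - 27)/4 = (379/4)*(-33) = -12507/4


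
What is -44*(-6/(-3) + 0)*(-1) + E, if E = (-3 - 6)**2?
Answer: 169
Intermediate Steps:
E = 81 (E = (-9)**2 = 81)
-44*(-6/(-3) + 0)*(-1) + E = -44*(-6/(-3) + 0)*(-1) + 81 = -44*(-6*(-1/3) + 0)*(-1) + 81 = -44*(2 + 0)*(-1) + 81 = -88*(-1) + 81 = -44*(-2) + 81 = 88 + 81 = 169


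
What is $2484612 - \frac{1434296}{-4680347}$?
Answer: $\frac{11628847754660}{4680347} \approx 2.4846 \cdot 10^{6}$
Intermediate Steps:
$2484612 - \frac{1434296}{-4680347} = 2484612 - 1434296 \left(- \frac{1}{4680347}\right) = 2484612 - - \frac{1434296}{4680347} = 2484612 + \frac{1434296}{4680347} = \frac{11628847754660}{4680347}$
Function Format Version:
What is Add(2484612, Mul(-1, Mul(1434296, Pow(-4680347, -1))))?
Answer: Rational(11628847754660, 4680347) ≈ 2.4846e+6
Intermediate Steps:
Add(2484612, Mul(-1, Mul(1434296, Pow(-4680347, -1)))) = Add(2484612, Mul(-1, Mul(1434296, Rational(-1, 4680347)))) = Add(2484612, Mul(-1, Rational(-1434296, 4680347))) = Add(2484612, Rational(1434296, 4680347)) = Rational(11628847754660, 4680347)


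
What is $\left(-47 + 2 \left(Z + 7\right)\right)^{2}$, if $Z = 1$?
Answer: $961$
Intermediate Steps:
$\left(-47 + 2 \left(Z + 7\right)\right)^{2} = \left(-47 + 2 \left(1 + 7\right)\right)^{2} = \left(-47 + 2 \cdot 8\right)^{2} = \left(-47 + 16\right)^{2} = \left(-31\right)^{2} = 961$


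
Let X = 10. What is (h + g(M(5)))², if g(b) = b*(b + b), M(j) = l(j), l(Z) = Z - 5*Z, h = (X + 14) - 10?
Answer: 662596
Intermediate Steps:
h = 14 (h = (10 + 14) - 10 = 24 - 10 = 14)
l(Z) = -4*Z
M(j) = -4*j
g(b) = 2*b² (g(b) = b*(2*b) = 2*b²)
(h + g(M(5)))² = (14 + 2*(-4*5)²)² = (14 + 2*(-20)²)² = (14 + 2*400)² = (14 + 800)² = 814² = 662596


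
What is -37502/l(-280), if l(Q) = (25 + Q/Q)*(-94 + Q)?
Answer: 1103/286 ≈ 3.8566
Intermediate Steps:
l(Q) = -2444 + 26*Q (l(Q) = (25 + 1)*(-94 + Q) = 26*(-94 + Q) = -2444 + 26*Q)
-37502/l(-280) = -37502/(-2444 + 26*(-280)) = -37502/(-2444 - 7280) = -37502/(-9724) = -37502*(-1/9724) = 1103/286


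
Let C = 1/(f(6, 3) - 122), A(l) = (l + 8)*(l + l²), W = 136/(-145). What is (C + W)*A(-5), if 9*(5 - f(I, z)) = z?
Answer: -144921/2552 ≈ -56.787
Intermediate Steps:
f(I, z) = 5 - z/9
W = -136/145 (W = 136*(-1/145) = -136/145 ≈ -0.93793)
A(l) = (8 + l)*(l + l²)
C = -3/352 (C = 1/((5 - ⅑*3) - 122) = 1/((5 - ⅓) - 122) = 1/(14/3 - 122) = 1/(-352/3) = -3/352 ≈ -0.0085227)
(C + W)*A(-5) = (-3/352 - 136/145)*(-5*(8 + (-5)² + 9*(-5))) = -(-48307)*(8 + 25 - 45)/10208 = -(-48307)*(-12)/10208 = -48307/51040*60 = -144921/2552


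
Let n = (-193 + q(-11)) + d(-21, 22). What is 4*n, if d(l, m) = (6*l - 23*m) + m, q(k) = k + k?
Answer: -3300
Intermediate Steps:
q(k) = 2*k
d(l, m) = -22*m + 6*l (d(l, m) = (-23*m + 6*l) + m = -22*m + 6*l)
n = -825 (n = (-193 + 2*(-11)) + (-22*22 + 6*(-21)) = (-193 - 22) + (-484 - 126) = -215 - 610 = -825)
4*n = 4*(-825) = -3300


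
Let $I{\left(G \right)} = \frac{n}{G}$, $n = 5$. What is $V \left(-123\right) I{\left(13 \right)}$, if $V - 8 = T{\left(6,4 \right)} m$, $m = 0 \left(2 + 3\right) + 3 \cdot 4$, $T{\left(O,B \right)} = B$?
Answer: $- \frac{34440}{13} \approx -2649.2$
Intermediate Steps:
$I{\left(G \right)} = \frac{5}{G}$
$m = 12$ ($m = 0 \cdot 5 + 12 = 0 + 12 = 12$)
$V = 56$ ($V = 8 + 4 \cdot 12 = 8 + 48 = 56$)
$V \left(-123\right) I{\left(13 \right)} = 56 \left(-123\right) \frac{5}{13} = - 6888 \cdot 5 \cdot \frac{1}{13} = \left(-6888\right) \frac{5}{13} = - \frac{34440}{13}$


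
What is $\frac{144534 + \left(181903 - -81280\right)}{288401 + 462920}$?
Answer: $\frac{407717}{751321} \approx 0.54267$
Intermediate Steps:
$\frac{144534 + \left(181903 - -81280\right)}{288401 + 462920} = \frac{144534 + \left(181903 + 81280\right)}{751321} = \left(144534 + 263183\right) \frac{1}{751321} = 407717 \cdot \frac{1}{751321} = \frac{407717}{751321}$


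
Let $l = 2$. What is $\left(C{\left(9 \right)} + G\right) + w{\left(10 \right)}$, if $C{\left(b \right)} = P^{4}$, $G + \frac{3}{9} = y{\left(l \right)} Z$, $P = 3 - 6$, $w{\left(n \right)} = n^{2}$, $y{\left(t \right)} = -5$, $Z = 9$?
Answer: $\frac{407}{3} \approx 135.67$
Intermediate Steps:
$P = -3$ ($P = 3 - 6 = -3$)
$G = - \frac{136}{3}$ ($G = - \frac{1}{3} - 45 = - \frac{136}{3} \approx -45.333$)
$C{\left(b \right)} = 81$ ($C{\left(b \right)} = \left(-3\right)^{4} = 81$)
$\left(C{\left(9 \right)} + G\right) + w{\left(10 \right)} = \left(81 - \frac{136}{3}\right) + 10^{2} = \frac{107}{3} + 100 = \frac{407}{3}$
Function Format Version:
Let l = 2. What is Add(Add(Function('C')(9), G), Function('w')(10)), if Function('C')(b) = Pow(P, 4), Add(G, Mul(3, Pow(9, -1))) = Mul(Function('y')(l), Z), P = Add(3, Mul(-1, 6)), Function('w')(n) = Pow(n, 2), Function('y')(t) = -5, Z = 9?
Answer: Rational(407, 3) ≈ 135.67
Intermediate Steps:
P = -3 (P = Add(3, -6) = -3)
G = Rational(-136, 3) (G = Add(Rational(-1, 3), Mul(-5, 9)) = Add(Rational(-1, 3), -45) = Rational(-136, 3) ≈ -45.333)
Function('C')(b) = 81 (Function('C')(b) = Pow(-3, 4) = 81)
Add(Add(Function('C')(9), G), Function('w')(10)) = Add(Add(81, Rational(-136, 3)), Pow(10, 2)) = Add(Rational(107, 3), 100) = Rational(407, 3)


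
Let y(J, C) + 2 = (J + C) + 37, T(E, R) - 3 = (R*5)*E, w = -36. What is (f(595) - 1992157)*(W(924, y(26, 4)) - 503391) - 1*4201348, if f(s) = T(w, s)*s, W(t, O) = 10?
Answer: 33079613780884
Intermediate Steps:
T(E, R) = 3 + 5*E*R (T(E, R) = 3 + (R*5)*E = 3 + (5*R)*E = 3 + 5*E*R)
y(J, C) = 35 + C + J (y(J, C) = -2 + ((J + C) + 37) = -2 + ((C + J) + 37) = -2 + (37 + C + J) = 35 + C + J)
f(s) = s*(3 - 180*s) (f(s) = (3 + 5*(-36)*s)*s = (3 - 180*s)*s = s*(3 - 180*s))
(f(595) - 1992157)*(W(924, y(26, 4)) - 503391) - 1*4201348 = (3*595*(1 - 60*595) - 1992157)*(10 - 503391) - 1*4201348 = (3*595*(1 - 35700) - 1992157)*(-503381) - 4201348 = (3*595*(-35699) - 1992157)*(-503381) - 4201348 = (-63722715 - 1992157)*(-503381) - 4201348 = -65714872*(-503381) - 4201348 = 33079617982232 - 4201348 = 33079613780884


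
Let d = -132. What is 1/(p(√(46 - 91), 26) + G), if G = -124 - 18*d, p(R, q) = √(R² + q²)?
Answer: 2252/5070873 - √631/5070873 ≈ 0.00043915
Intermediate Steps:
G = 2252 (G = -124 - 18*(-132) = -124 + 2376 = 2252)
1/(p(√(46 - 91), 26) + G) = 1/(√((√(46 - 91))² + 26²) + 2252) = 1/(√((√(-45))² + 676) + 2252) = 1/(√((3*I*√5)² + 676) + 2252) = 1/(√(-45 + 676) + 2252) = 1/(√631 + 2252) = 1/(2252 + √631)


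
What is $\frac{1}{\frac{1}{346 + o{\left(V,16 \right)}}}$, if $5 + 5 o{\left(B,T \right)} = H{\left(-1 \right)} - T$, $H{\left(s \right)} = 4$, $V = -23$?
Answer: $\frac{1713}{5} \approx 342.6$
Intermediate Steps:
$o{\left(B,T \right)} = - \frac{1}{5} - \frac{T}{5}$ ($o{\left(B,T \right)} = -1 + \frac{4 - T}{5} = -1 - \left(- \frac{4}{5} + \frac{T}{5}\right) = - \frac{1}{5} - \frac{T}{5}$)
$\frac{1}{\frac{1}{346 + o{\left(V,16 \right)}}} = \frac{1}{\frac{1}{346 - \frac{17}{5}}} = \frac{1}{\frac{1}{\frac{1713}{5}}} = \frac{1}{\frac{5}{1713}} = \frac{1713}{5}$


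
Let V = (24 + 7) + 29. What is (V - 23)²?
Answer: 1369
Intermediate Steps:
V = 60 (V = 31 + 29 = 60)
(V - 23)² = (60 - 23)² = 37² = 1369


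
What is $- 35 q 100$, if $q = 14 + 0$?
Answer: $-49000$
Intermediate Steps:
$q = 14$
$- 35 q 100 = \left(-35\right) 14 \cdot 100 = \left(-490\right) 100 = -49000$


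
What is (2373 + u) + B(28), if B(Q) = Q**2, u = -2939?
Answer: 218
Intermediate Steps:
(2373 + u) + B(28) = (2373 - 2939) + 28**2 = -566 + 784 = 218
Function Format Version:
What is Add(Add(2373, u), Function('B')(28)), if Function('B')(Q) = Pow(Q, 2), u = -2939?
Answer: 218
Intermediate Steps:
Add(Add(2373, u), Function('B')(28)) = Add(Add(2373, -2939), Pow(28, 2)) = Add(-566, 784) = 218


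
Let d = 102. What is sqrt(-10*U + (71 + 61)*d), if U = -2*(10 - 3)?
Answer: 2*sqrt(3401) ≈ 116.64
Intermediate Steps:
U = -14 (U = -2*7 = -14)
sqrt(-10*U + (71 + 61)*d) = sqrt(-10*(-14) + (71 + 61)*102) = sqrt(140 + 132*102) = sqrt(140 + 13464) = sqrt(13604) = 2*sqrt(3401)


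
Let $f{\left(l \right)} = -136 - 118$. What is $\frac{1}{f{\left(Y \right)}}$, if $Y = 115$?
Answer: $- \frac{1}{254} \approx -0.003937$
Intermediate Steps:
$f{\left(l \right)} = -254$ ($f{\left(l \right)} = -136 - 118 = -254$)
$\frac{1}{f{\left(Y \right)}} = \frac{1}{-254} = - \frac{1}{254}$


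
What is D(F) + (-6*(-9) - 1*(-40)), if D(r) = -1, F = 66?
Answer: 93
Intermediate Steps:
D(F) + (-6*(-9) - 1*(-40)) = -1 + (-6*(-9) - 1*(-40)) = -1 + (54 + 40) = -1 + 94 = 93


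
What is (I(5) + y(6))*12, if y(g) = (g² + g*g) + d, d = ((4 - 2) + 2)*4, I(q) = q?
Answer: 1116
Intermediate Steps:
d = 16 (d = (2 + 2)*4 = 4*4 = 16)
y(g) = 16 + 2*g² (y(g) = (g² + g*g) + 16 = (g² + g²) + 16 = 2*g² + 16 = 16 + 2*g²)
(I(5) + y(6))*12 = (5 + (16 + 2*6²))*12 = (5 + (16 + 2*36))*12 = (5 + (16 + 72))*12 = (5 + 88)*12 = 93*12 = 1116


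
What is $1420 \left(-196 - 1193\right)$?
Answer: $-1972380$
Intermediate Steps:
$1420 \left(-196 - 1193\right) = 1420 \left(-1389\right) = -1972380$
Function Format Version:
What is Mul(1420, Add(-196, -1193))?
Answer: -1972380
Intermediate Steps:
Mul(1420, Add(-196, -1193)) = Mul(1420, -1389) = -1972380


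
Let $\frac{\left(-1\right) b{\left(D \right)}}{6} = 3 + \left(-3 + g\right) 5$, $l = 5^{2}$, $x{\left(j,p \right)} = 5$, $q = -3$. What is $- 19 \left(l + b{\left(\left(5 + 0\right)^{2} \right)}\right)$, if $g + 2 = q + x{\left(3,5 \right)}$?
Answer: $-1843$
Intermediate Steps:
$g = 0$ ($g = -2 + \left(-3 + 5\right) = -2 + 2 = 0$)
$l = 25$
$b{\left(D \right)} = 72$ ($b{\left(D \right)} = - 6 \left(3 + \left(-3 + 0\right) 5\right) = - 6 \left(3 - 15\right) = \left(-6\right) \left(-12\right) = 72$)
$- 19 \left(l + b{\left(\left(5 + 0\right)^{2} \right)}\right) = - 19 \left(25 + 72\right) = \left(-19\right) 97 = -1843$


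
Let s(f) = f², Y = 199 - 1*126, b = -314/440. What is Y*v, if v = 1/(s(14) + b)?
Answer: 16060/42963 ≈ 0.37381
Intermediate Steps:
b = -157/220 (b = -314*1/440 = -157/220 ≈ -0.71364)
Y = 73 (Y = 199 - 126 = 73)
v = 220/42963 (v = 1/(14² - 157/220) = 1/(196 - 157/220) = 1/(42963/220) = 220/42963 ≈ 0.0051207)
Y*v = 73*(220/42963) = 16060/42963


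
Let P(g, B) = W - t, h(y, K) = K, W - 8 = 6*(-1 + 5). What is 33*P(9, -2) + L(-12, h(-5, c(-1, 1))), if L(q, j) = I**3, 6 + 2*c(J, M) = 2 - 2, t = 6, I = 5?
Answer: 983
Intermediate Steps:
c(J, M) = -3 (c(J, M) = -3 + (2 - 2)/2 = -3 + (1/2)*0 = -3 + 0 = -3)
W = 32 (W = 8 + 6*(-1 + 5) = 8 + 6*4 = 8 + 24 = 32)
L(q, j) = 125 (L(q, j) = 5**3 = 125)
P(g, B) = 26 (P(g, B) = 32 - 1*6 = 32 - 6 = 26)
33*P(9, -2) + L(-12, h(-5, c(-1, 1))) = 33*26 + 125 = 858 + 125 = 983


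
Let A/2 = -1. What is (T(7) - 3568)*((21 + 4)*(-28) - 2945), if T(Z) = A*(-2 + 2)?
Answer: 13005360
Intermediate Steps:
A = -2 (A = 2*(-1) = -2)
T(Z) = 0 (T(Z) = -2*(-2 + 2) = -2*0 = 0)
(T(7) - 3568)*((21 + 4)*(-28) - 2945) = (0 - 3568)*((21 + 4)*(-28) - 2945) = -3568*(25*(-28) - 2945) = -3568*(-700 - 2945) = -3568*(-3645) = 13005360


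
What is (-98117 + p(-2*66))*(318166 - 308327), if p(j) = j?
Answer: -966671911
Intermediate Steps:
(-98117 + p(-2*66))*(318166 - 308327) = (-98117 - 2*66)*(318166 - 308327) = (-98117 - 132)*9839 = -98249*9839 = -966671911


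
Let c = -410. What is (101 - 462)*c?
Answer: 148010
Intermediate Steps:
(101 - 462)*c = (101 - 462)*(-410) = -361*(-410) = 148010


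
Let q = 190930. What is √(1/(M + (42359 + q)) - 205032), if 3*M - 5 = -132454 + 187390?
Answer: I*√29203482619648806/377404 ≈ 452.8*I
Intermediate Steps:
M = 54941/3 (M = 5/3 + (-132454 + 187390)/3 = 5/3 + (⅓)*54936 = 5/3 + 18312 = 54941/3 ≈ 18314.)
√(1/(M + (42359 + q)) - 205032) = √(1/(54941/3 + (42359 + 190930)) - 205032) = √(1/(54941/3 + 233289) - 205032) = √(1/(754808/3) - 205032) = √(3/754808 - 205032) = √(-154759793853/754808) = I*√29203482619648806/377404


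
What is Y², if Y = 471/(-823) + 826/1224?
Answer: 2667412609/253689512976 ≈ 0.010514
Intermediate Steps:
Y = 51647/503676 (Y = 471*(-1/823) + 826*(1/1224) = -471/823 + 413/612 = 51647/503676 ≈ 0.10254)
Y² = (51647/503676)² = 2667412609/253689512976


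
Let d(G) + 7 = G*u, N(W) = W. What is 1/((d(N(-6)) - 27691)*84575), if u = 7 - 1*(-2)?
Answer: -1/2347125400 ≈ -4.2605e-10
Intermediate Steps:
u = 9 (u = 7 + 2 = 9)
d(G) = -7 + 9*G (d(G) = -7 + G*9 = -7 + 9*G)
1/((d(N(-6)) - 27691)*84575) = 1/(((-7 + 9*(-6)) - 27691)*84575) = (1/84575)/((-7 - 54) - 27691) = (1/84575)/(-61 - 27691) = (1/84575)/(-27752) = -1/27752*1/84575 = -1/2347125400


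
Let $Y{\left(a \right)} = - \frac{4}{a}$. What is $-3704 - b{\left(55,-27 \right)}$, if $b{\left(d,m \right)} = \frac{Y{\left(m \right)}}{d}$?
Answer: $- \frac{5500444}{1485} \approx -3704.0$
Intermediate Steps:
$b{\left(d,m \right)} = - \frac{4}{d m}$ ($b{\left(d,m \right)} = \frac{\left(-4\right) \frac{1}{m}}{d} = - \frac{4}{d m}$)
$-3704 - b{\left(55,-27 \right)} = -3704 - - \frac{4}{55 \left(-27\right)} = -3704 - \left(-4\right) \frac{1}{55} \left(- \frac{1}{27}\right) = -3704 - \frac{4}{1485} = - \frac{5500444}{1485}$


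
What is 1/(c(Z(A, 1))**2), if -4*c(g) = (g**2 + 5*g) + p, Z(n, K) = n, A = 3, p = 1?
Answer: 16/625 ≈ 0.025600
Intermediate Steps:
c(g) = -1/4 - 5*g/4 - g**2/4 (c(g) = -((g**2 + 5*g) + 1)/4 = -(1 + g**2 + 5*g)/4 = -1/4 - 5*g/4 - g**2/4)
1/(c(Z(A, 1))**2) = 1/((-1/4 - 5/4*3 - 1/4*3**2)**2) = 1/((-1/4 - 15/4 - 1/4*9)**2) = 1/((-1/4 - 15/4 - 9/4)**2) = 1/((-25/4)**2) = 1/(625/16) = 16/625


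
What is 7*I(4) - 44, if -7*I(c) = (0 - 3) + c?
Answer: -45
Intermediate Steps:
I(c) = 3/7 - c/7 (I(c) = -((0 - 3) + c)/7 = -(-3 + c)/7 = 3/7 - c/7)
7*I(4) - 44 = 7*(3/7 - ⅐*4) - 44 = 7*(3/7 - 4/7) - 44 = 7*(-⅐) - 44 = -1 - 44 = -45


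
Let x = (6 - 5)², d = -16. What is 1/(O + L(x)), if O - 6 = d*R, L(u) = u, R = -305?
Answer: 1/4887 ≈ 0.00020462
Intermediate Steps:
x = 1 (x = 1² = 1)
O = 4886 (O = 6 - 16*(-305) = 6 + 4880 = 4886)
1/(O + L(x)) = 1/(4886 + 1) = 1/4887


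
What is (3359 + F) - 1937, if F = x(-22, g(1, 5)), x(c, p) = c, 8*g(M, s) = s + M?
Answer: 1400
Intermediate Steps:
g(M, s) = M/8 + s/8 (g(M, s) = (s + M)/8 = (M + s)/8 = M/8 + s/8)
F = -22
(3359 + F) - 1937 = (3359 - 22) - 1937 = 3337 - 1937 = 1400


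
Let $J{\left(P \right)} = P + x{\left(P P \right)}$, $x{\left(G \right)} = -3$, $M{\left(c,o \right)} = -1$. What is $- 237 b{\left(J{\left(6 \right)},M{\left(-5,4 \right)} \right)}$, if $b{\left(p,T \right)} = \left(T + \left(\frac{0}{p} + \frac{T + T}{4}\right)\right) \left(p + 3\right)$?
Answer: $2133$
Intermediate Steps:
$J{\left(P \right)} = -3 + P$ ($J{\left(P \right)} = P - 3 = -3 + P$)
$b{\left(p,T \right)} = \frac{3 T \left(3 + p\right)}{2}$ ($b{\left(p,T \right)} = \left(T + \left(0 + 2 T \frac{1}{4}\right)\right) \left(3 + p\right) = \left(T + \left(0 + \frac{T}{2}\right)\right) \left(3 + p\right) = \left(T + \frac{T}{2}\right) \left(3 + p\right) = \frac{3 T}{2} \left(3 + p\right) = \frac{3 T \left(3 + p\right)}{2}$)
$- 237 b{\left(J{\left(6 \right)},M{\left(-5,4 \right)} \right)} = - 237 \cdot \frac{3}{2} \left(-1\right) \left(3 + \left(-3 + 6\right)\right) = - 237 \cdot \frac{3}{2} \left(-1\right) \left(3 + 3\right) = - 237 \cdot \frac{3}{2} \left(-1\right) 6 = \left(-237\right) \left(-9\right) = 2133$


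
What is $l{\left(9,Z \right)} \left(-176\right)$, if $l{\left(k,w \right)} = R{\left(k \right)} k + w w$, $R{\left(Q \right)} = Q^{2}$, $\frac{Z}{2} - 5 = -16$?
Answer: $-213488$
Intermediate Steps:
$Z = -22$ ($Z = 10 + 2 \left(-16\right) = 10 - 32 = -22$)
$l{\left(k,w \right)} = k^{3} + w^{2}$ ($l{\left(k,w \right)} = k^{2} k + w w = k^{3} + w^{2}$)
$l{\left(9,Z \right)} \left(-176\right) = \left(9^{3} + \left(-22\right)^{2}\right) \left(-176\right) = \left(729 + 484\right) \left(-176\right) = 1213 \left(-176\right) = -213488$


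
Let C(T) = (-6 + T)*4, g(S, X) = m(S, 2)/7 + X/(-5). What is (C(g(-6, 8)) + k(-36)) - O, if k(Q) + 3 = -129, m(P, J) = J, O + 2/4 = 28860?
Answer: -2031453/70 ≈ -29021.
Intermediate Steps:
O = 57719/2 (O = -½ + 28860 = 57719/2 ≈ 28860.)
k(Q) = -132 (k(Q) = -3 - 129 = -132)
g(S, X) = 2/7 - X/5 (g(S, X) = 2/7 + X/(-5) = 2*(⅐) + X*(-⅕) = 2/7 - X/5)
C(T) = -24 + 4*T
(C(g(-6, 8)) + k(-36)) - O = ((-24 + 4*(2/7 - ⅕*8)) - 132) - 1*57719/2 = ((-24 + 4*(2/7 - 8/5)) - 132) - 57719/2 = ((-24 + 4*(-46/35)) - 132) - 57719/2 = ((-24 - 184/35) - 132) - 57719/2 = (-1024/35 - 132) - 57719/2 = -5644/35 - 57719/2 = -2031453/70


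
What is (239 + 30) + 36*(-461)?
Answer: -16327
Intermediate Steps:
(239 + 30) + 36*(-461) = 269 - 16596 = -16327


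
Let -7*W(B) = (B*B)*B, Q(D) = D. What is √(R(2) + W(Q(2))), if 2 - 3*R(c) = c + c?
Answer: I*√798/21 ≈ 1.3452*I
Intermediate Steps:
W(B) = -B³/7 (W(B) = -B*B*B/7 = -B²*B/7 = -B³/7)
R(c) = ⅔ - 2*c/3 (R(c) = ⅔ - (c + c)/3 = ⅔ - 2*c/3)
√(R(2) + W(Q(2))) = √((⅔ - ⅔*2) - ⅐*2³) = √((⅔ - 4/3) - ⅐*8) = √(-⅔ - 8/7) = √(-38/21) = I*√798/21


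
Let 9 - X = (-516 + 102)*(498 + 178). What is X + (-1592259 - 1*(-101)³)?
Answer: -282085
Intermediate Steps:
X = 279873 (X = 9 - (-516 + 102)*(498 + 178) = 9 - (-414)*676 = 9 - 1*(-279864) = 9 + 279864 = 279873)
X + (-1592259 - 1*(-101)³) = 279873 + (-1592259 - 1*(-101)³) = 279873 + (-1592259 - 1*(-1030301)) = 279873 + (-1592259 + 1030301) = 279873 - 561958 = -282085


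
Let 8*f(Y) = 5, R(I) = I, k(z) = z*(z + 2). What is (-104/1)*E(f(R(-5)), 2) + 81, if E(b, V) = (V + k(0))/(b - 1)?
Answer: 1907/3 ≈ 635.67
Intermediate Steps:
k(z) = z*(2 + z)
f(Y) = 5/8 (f(Y) = (1/8)*5 = 5/8)
E(b, V) = V/(-1 + b) (E(b, V) = (V + 0*(2 + 0))/(b - 1) = (V + 0*2)/(-1 + b) = (V + 0)/(-1 + b) = V/(-1 + b))
(-104/1)*E(f(R(-5)), 2) + 81 = (-104/1)*(2/(-1 + 5/8)) + 81 = (-104*1)*(2/(-3/8)) + 81 = -208*(-8)/3 + 81 = -104*(-16/3) + 81 = 1664/3 + 81 = 1907/3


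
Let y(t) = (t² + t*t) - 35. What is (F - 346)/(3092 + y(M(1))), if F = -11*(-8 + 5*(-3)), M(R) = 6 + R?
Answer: -93/3155 ≈ -0.029477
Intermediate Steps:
y(t) = -35 + 2*t² (y(t) = (t² + t²) - 35 = 2*t² - 35 = -35 + 2*t²)
F = 253 (F = -11*(-8 - 15) = -11*(-23) = 253)
(F - 346)/(3092 + y(M(1))) = (253 - 346)/(3092 + (-35 + 2*(6 + 1)²)) = -93/(3092 + (-35 + 2*7²)) = -93/(3092 + (-35 + 2*49)) = -93/(3092 + (-35 + 98)) = -93/(3092 + 63) = -93/3155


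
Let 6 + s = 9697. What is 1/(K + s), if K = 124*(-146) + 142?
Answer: -1/8271 ≈ -0.00012090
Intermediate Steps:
s = 9691 (s = -6 + 9697 = 9691)
K = -17962 (K = -18104 + 142 = -17962)
1/(K + s) = 1/(-17962 + 9691) = 1/(-8271) = -1/8271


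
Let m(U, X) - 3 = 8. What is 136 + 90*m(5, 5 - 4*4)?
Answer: 1126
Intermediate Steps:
m(U, X) = 11 (m(U, X) = 3 + 8 = 11)
136 + 90*m(5, 5 - 4*4) = 136 + 90*11 = 136 + 990 = 1126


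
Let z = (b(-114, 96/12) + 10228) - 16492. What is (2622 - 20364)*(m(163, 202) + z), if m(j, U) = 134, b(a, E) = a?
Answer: 110781048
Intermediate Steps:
z = -6378 (z = (-114 + 10228) - 16492 = 10114 - 16492 = -6378)
(2622 - 20364)*(m(163, 202) + z) = (2622 - 20364)*(134 - 6378) = -17742*(-6244) = 110781048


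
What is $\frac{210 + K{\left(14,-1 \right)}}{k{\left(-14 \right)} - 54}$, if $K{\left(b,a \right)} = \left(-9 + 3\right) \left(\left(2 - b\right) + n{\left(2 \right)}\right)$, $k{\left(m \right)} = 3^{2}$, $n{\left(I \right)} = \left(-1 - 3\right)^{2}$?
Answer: $- \frac{62}{15} \approx -4.1333$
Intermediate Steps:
$n{\left(I \right)} = 16$ ($n{\left(I \right)} = \left(-4\right)^{2} = 16$)
$k{\left(m \right)} = 9$
$K{\left(b,a \right)} = -108 + 6 b$ ($K{\left(b,a \right)} = \left(-9 + 3\right) \left(\left(2 - b\right) + 16\right) = - 6 \left(18 - b\right) = -108 + 6 b$)
$\frac{210 + K{\left(14,-1 \right)}}{k{\left(-14 \right)} - 54} = \frac{210 + \left(-108 + 6 \cdot 14\right)}{9 - 54} = \frac{210 + \left(-108 + 84\right)}{-45} = \left(210 - 24\right) \left(- \frac{1}{45}\right) = 186 \left(- \frac{1}{45}\right) = - \frac{62}{15}$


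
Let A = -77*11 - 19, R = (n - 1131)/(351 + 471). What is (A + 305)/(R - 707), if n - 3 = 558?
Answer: 2329/2938 ≈ 0.79272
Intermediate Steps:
n = 561 (n = 3 + 558 = 561)
R = -95/137 (R = (561 - 1131)/(351 + 471) = -570/822 = -570*1/822 = -95/137 ≈ -0.69343)
A = -866 (A = -847 - 19 = -866)
(A + 305)/(R - 707) = (-866 + 305)/(-95/137 - 707) = -561/(-96954/137) = -561*(-137/96954) = 2329/2938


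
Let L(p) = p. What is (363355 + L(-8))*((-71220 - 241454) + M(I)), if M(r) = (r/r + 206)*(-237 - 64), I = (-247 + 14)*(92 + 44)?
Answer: -136248221407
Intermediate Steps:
I = -31688 (I = -233*136 = -31688)
M(r) = -62307 (M(r) = (1 + 206)*(-301) = 207*(-301) = -62307)
(363355 + L(-8))*((-71220 - 241454) + M(I)) = (363355 - 8)*((-71220 - 241454) - 62307) = 363347*(-312674 - 62307) = 363347*(-374981) = -136248221407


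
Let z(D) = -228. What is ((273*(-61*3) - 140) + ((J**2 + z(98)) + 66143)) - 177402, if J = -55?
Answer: -158561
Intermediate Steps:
((273*(-61*3) - 140) + ((J**2 + z(98)) + 66143)) - 177402 = ((273*(-61*3) - 140) + (((-55)**2 - 228) + 66143)) - 177402 = ((273*(-183) - 140) + ((3025 - 228) + 66143)) - 177402 = ((-49959 - 140) + (2797 + 66143)) - 177402 = (-50099 + 68940) - 177402 = 18841 - 177402 = -158561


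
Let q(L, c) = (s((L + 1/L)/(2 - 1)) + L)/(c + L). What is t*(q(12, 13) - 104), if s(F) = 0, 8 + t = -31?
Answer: 100932/25 ≈ 4037.3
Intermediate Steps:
t = -39 (t = -8 - 31 = -39)
q(L, c) = L/(L + c) (q(L, c) = (0 + L)/(c + L) = L/(L + c))
t*(q(12, 13) - 104) = -39*(12/(12 + 13) - 104) = -39*(12/25 - 104) = -39*(-2588/25) = 100932/25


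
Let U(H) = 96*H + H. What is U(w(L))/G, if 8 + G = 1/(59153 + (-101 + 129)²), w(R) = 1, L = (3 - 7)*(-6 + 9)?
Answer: -5813889/479495 ≈ -12.125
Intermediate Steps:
L = -12 (L = -4*3 = -12)
U(H) = 97*H
G = -479495/59937 (G = -8 + 1/(59153 + (-101 + 129)²) = -8 + 1/(59153 + 28²) = -8 + 1/(59153 + 784) = -8 + 1/59937 = -479495/59937 ≈ -8.0000)
U(w(L))/G = (97*1)/(-479495/59937) = 97*(-59937/479495) = -5813889/479495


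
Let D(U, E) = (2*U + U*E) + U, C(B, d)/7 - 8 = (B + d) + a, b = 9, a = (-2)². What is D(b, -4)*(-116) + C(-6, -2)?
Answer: 1072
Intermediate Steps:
a = 4
C(B, d) = 84 + 7*B + 7*d (C(B, d) = 56 + 7*((B + d) + 4) = 56 + 7*(4 + B + d) = 56 + (28 + 7*B + 7*d) = 84 + 7*B + 7*d)
D(U, E) = 3*U + E*U (D(U, E) = (2*U + E*U) + U = 3*U + E*U)
D(b, -4)*(-116) + C(-6, -2) = (9*(3 - 4))*(-116) + (84 + 7*(-6) + 7*(-2)) = (9*(-1))*(-116) + (84 - 42 - 14) = -9*(-116) + 28 = 1044 + 28 = 1072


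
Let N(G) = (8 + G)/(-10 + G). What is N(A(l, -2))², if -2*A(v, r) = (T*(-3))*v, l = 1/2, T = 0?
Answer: 16/25 ≈ 0.64000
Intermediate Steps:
l = ½ ≈ 0.50000
A(v, r) = 0 (A(v, r) = -0*(-3)*v/2 = -0*v = -½*0 = 0)
N(G) = (8 + G)/(-10 + G)
N(A(l, -2))² = ((8 + 0)/(-10 + 0))² = (8/(-10))² = (-⅒*8)² = (-⅘)² = 16/25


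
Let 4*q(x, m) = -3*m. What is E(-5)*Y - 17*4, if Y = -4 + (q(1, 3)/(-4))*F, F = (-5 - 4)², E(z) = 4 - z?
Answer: 4897/16 ≈ 306.06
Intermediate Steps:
q(x, m) = -3*m/4 (q(x, m) = (-3*m)/4 = -3*m/4)
F = 81 (F = (-9)² = 81)
Y = 665/16 (Y = -4 + (-¾*3/(-4))*81 = -4 - 9/4*(-¼)*81 = -4 + (9/16)*81 = -4 + 729/16 = 665/16 ≈ 41.563)
E(-5)*Y - 17*4 = (4 - 1*(-5))*(665/16) - 17*4 = (4 + 5)*(665/16) - 68 = 9*(665/16) - 68 = 5985/16 - 68 = 4897/16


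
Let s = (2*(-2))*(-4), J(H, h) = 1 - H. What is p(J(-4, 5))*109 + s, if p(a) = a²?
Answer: 2741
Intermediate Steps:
s = 16 (s = -4*(-4) = 16)
p(J(-4, 5))*109 + s = (1 - 1*(-4))²*109 + 16 = (1 + 4)²*109 + 16 = 5²*109 + 16 = 25*109 + 16 = 2725 + 16 = 2741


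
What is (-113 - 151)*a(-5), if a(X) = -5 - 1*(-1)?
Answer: 1056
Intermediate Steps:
a(X) = -4 (a(X) = -5 + 1 = -4)
(-113 - 151)*a(-5) = (-113 - 151)*(-4) = -264*(-4) = 1056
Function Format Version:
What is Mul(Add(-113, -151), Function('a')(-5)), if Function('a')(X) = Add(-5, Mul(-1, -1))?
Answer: 1056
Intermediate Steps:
Function('a')(X) = -4 (Function('a')(X) = Add(-5, 1) = -4)
Mul(Add(-113, -151), Function('a')(-5)) = Mul(Add(-113, -151), -4) = Mul(-264, -4) = 1056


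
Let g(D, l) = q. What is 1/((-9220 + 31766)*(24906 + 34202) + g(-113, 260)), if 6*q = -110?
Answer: 3/3997946849 ≈ 7.5039e-10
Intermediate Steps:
q = -55/3 (q = (⅙)*(-110) = -55/3 ≈ -18.333)
g(D, l) = -55/3
1/((-9220 + 31766)*(24906 + 34202) + g(-113, 260)) = 1/((-9220 + 31766)*(24906 + 34202) - 55/3) = 1/(22546*59108 - 55/3) = 1/(1332648968 - 55/3) = 1/(3997946849/3) = 3/3997946849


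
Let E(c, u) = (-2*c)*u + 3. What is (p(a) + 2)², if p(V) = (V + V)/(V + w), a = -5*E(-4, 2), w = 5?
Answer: 1369/81 ≈ 16.901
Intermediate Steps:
E(c, u) = 3 - 2*c*u (E(c, u) = -2*c*u + 3 = 3 - 2*c*u)
a = -95 (a = -5*(3 - 2*(-4)*2) = -5*(3 + 16) = -5*19 = -95)
p(V) = 2*V/(5 + V) (p(V) = (V + V)/(V + 5) = (2*V)/(5 + V) = 2*V/(5 + V))
(p(a) + 2)² = (2*(-95)/(5 - 95) + 2)² = (2*(-95)/(-90) + 2)² = (2*(-95)*(-1/90) + 2)² = (19/9 + 2)² = (37/9)² = 1369/81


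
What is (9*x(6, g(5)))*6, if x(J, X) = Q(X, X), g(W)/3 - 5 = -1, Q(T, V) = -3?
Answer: -162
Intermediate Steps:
g(W) = 12 (g(W) = 15 + 3*(-1) = 15 - 3 = 12)
x(J, X) = -3
(9*x(6, g(5)))*6 = (9*(-3))*6 = -27*6 = -162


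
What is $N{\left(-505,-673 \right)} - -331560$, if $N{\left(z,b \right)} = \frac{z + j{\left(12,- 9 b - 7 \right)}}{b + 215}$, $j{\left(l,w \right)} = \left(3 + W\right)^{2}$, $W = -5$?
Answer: $\frac{151854981}{458} \approx 3.3156 \cdot 10^{5}$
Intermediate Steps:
$j{\left(l,w \right)} = 4$ ($j{\left(l,w \right)} = \left(3 - 5\right)^{2} = \left(-2\right)^{2} = 4$)
$N{\left(z,b \right)} = \frac{4 + z}{215 + b}$ ($N{\left(z,b \right)} = \frac{z + 4}{b + 215} = \frac{4 + z}{215 + b}$)
$N{\left(-505,-673 \right)} - -331560 = \frac{4 - 505}{215 - 673} - -331560 = \frac{1}{-458} \left(-501\right) + 331560 = \left(- \frac{1}{458}\right) \left(-501\right) + 331560 = \frac{501}{458} + 331560 = \frac{151854981}{458}$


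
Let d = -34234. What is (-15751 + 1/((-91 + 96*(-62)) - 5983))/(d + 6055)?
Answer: 63140509/112960218 ≈ 0.55896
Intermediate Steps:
(-15751 + 1/((-91 + 96*(-62)) - 5983))/(d + 6055) = (-15751 + 1/((-91 + 96*(-62)) - 5983))/(-34234 + 6055) = (-15751 + 1/((-91 - 5952) - 5983))/(-28179) = (-15751 + 1/(-6043 - 5983))*(-1/28179) = (-15751 + 1/(-12026))*(-1/28179) = (-15751 - 1/12026)*(-1/28179) = -189421527/12026*(-1/28179) = 63140509/112960218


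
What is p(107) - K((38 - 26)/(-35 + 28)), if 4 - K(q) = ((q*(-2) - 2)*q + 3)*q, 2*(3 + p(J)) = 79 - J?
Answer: -7527/343 ≈ -21.945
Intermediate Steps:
p(J) = 73/2 - J/2 (p(J) = -3 + (79 - J)/2 = -3 + (79/2 - J/2) = 73/2 - J/2)
K(q) = 4 - q*(3 + q*(-2 - 2*q)) (K(q) = 4 - ((q*(-2) - 2)*q + 3)*q = 4 - ((-2*q - 2)*q + 3)*q = 4 - ((-2 - 2*q)*q + 3)*q = 4 - (q*(-2 - 2*q) + 3)*q = 4 - (3 + q*(-2 - 2*q))*q = 4 - q*(3 + q*(-2 - 2*q)))
p(107) - K((38 - 26)/(-35 + 28)) = (73/2 - ½*107) - (4 - 3*(38 - 26)/(-35 + 28) + 2*((38 - 26)/(-35 + 28))² + 2*((38 - 26)/(-35 + 28))³) = (73/2 - 107/2) - (4 - 36/(-7) + 2*(12/(-7))² + 2*(12/(-7))³) = -17 - (4 - 36*(-1)/7 + 2*(12*(-⅐))² + 2*(12*(-⅐))³) = -17 - (4 - 3*(-12/7) + 2*(-12/7)² + 2*(-12/7)³) = -17 - (4 + 36/7 + 2*(144/49) + 2*(-1728/343)) = -17 - (4 + 36/7 + 288/49 - 3456/343) = -17 - 1*1696/343 = -17 - 1696/343 = -7527/343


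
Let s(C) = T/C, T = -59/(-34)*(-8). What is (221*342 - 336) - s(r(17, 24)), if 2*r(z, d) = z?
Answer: 21746566/289 ≈ 75248.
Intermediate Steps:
r(z, d) = z/2
T = -236/17 (T = -59*(-1/34)*(-8) = (59/34)*(-8) = -236/17 ≈ -13.882)
s(C) = -236/(17*C)
(221*342 - 336) - s(r(17, 24)) = (221*342 - 336) - (-236)/(17*((½)*17)) = (75582 - 336) - (-236)/(17*17/2) = 75246 - (-236)*2/(17*17) = 75246 - 1*(-472/289) = 75246 + 472/289 = 21746566/289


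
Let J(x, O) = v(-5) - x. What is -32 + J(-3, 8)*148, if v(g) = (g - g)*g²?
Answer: 412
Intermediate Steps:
v(g) = 0 (v(g) = 0*g² = 0)
J(x, O) = -x (J(x, O) = 0 - x = -x)
-32 + J(-3, 8)*148 = -32 - 1*(-3)*148 = -32 + 3*148 = -32 + 444 = 412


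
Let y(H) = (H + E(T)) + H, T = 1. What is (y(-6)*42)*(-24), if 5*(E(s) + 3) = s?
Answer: 74592/5 ≈ 14918.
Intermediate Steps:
E(s) = -3 + s/5
y(H) = -14/5 + 2*H (y(H) = (H + (-3 + (1/5)*1)) + H = (H + (-3 + 1/5)) + H = (H - 14/5) + H = (-14/5 + H) + H = -14/5 + 2*H)
(y(-6)*42)*(-24) = ((-14/5 + 2*(-6))*42)*(-24) = ((-14/5 - 12)*42)*(-24) = -74/5*42*(-24) = -3108/5*(-24) = 74592/5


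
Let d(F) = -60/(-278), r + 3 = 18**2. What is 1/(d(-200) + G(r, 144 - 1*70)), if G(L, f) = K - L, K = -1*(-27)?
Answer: -139/40836 ≈ -0.0034039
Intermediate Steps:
r = 321 (r = -3 + 18**2 = -3 + 324 = 321)
K = 27
d(F) = 30/139 (d(F) = -60*(-1/278) = 30/139)
G(L, f) = 27 - L
1/(d(-200) + G(r, 144 - 1*70)) = 1/(30/139 + (27 - 1*321)) = 1/(30/139 + (27 - 321)) = 1/(30/139 - 294) = 1/(-40836/139) = -139/40836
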